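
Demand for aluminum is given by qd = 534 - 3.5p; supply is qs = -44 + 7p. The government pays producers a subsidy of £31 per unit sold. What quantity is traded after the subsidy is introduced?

q' = 1241/3

Pre-subsidy: 534 - 3.5p = -44 + 7p gives p* = 1156/21, q* = 1024/3.
With the subsidy, sellers receive ps = pb + 31 for each unit, where pb is the price buyers pay.
Supply in terms of pb becomes qs = -44 + 7(pb + 31) = 173 + 7pb. Setting this equal to demand: 534 - 3.5pb = 173 + 7pb, so pb = 722/21.
Sellers receive ps = 722/21 + 31 = 1373/21; q' = 534 − 3.5·(722/21) = 1241/3.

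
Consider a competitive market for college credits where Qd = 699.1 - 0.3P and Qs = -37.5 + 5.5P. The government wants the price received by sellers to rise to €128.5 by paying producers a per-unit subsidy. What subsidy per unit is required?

At a seller price of 128.5, quantity supplied is -37.5 + 5.5·128.5 = 669.25.
Buyers absorb 669.25 only when they pay Pb with 699.1 − 0.3·Pb = 669.25, i.e. Pb = 99.5.
s = Ps − Pb = 128.5 − 99.5 = 29.

Required subsidy s = €29 per unit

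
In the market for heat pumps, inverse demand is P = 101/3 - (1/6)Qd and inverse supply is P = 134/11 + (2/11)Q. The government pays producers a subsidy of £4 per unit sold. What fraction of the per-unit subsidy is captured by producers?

Producer share = 12/23

Pre-subsidy: 101/3 - (1/6)Q = 134/11 + (2/11)Q gives Q* = 1418/23 and P* = 538/23.
With the subsidy, sellers receive Ps = Pb + 4 for each unit, where Pb is the price buyers pay.
On the curves, Pb = 101/3 - (1/6)Q and Ps = 134/11 + (2/11)Q; the wedge Ps − Pb = 4 gives 134/11 + (2/11)Q − (101/3 - (1/6)Q) = 4, so Q' = 1682/23.
Then Pb = 101/3 − (1/6)·(1682/23) = 494/23 and Ps = 134/11 + (2/11)·(1682/23) = 586/23.
Buyers' price falls by P* − Pb = 538/23 − 494/23 = 44/23; sellers' price rises by Ps − P* = 586/23 − 538/23 = 48/23.
So producers capture (48/23)/4 = 12/23 of each unit of subsidy.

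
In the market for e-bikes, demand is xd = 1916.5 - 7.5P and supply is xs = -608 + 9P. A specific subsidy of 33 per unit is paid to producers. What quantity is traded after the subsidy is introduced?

Pre-subsidy: 1916.5 - 7.5P = -608 + 9P gives P* = 153, x* = 769.
With the subsidy, sellers receive Ps = Pb + 33 for each unit, where Pb is the price buyers pay.
Supply in terms of Pb becomes xs = -608 + 9(Pb + 33) = -311 + 9Pb. Setting this equal to demand: 1916.5 - 7.5Pb = -311 + 9Pb, so Pb = 135.
Sellers receive Ps = 135 + 33 = 168; x' = 1916.5 − 7.5·135 = 904.

x' = 904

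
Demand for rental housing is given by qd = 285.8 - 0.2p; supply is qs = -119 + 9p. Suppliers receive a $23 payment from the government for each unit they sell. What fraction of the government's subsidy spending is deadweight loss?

DWL / government spending = 9/1126

Pre-subsidy: 285.8 - 0.2p = -119 + 9p gives p* = 44, q* = 277.
With the subsidy, sellers receive ps = pb + 23 for each unit, where pb is the price buyers pay.
Supply in terms of pb becomes qs = -119 + 9(pb + 23) = 88 + 9pb. Setting this equal to demand: 285.8 - 0.2pb = 88 + 9pb, so pb = 21.5.
Sellers receive ps = 21.5 + 23 = 44.5; q' = 285.8 − 0.2·21.5 = 281.5.
ΔCS = ½(277 + 281.5)(44 − 21.5) = 6283.125; ΔPS = ½(277 + 281.5)(44.5 − 44) = 139.625.
Government spending = 23 × 281.5 = 6474.5.
DWL = ½ × 23 × (281.5 − 277) = 51.75; fraction = 51.75 / 6474.5 = 9/1126.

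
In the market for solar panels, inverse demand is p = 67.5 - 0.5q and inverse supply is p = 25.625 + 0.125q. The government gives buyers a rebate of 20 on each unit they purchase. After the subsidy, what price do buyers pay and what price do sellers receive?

Pre-subsidy: 67.5 - 0.5q = 25.625 + 0.125q gives q* = 67 and p* = 34.
With the rebate, buyers effectively pay pb = ps − 20, where ps is the price sellers receive.
On the curves, pb = 67.5 - 0.5q and ps = 25.625 + 0.125q; the wedge ps − pb = 20 gives 25.625 + 0.125q − (67.5 - 0.5q) = 20, so q' = 99.
Then pb = 67.5 − 0.5·99 = 18 and ps = 25.625 + 0.125·99 = 38.

Buyers pay 18; sellers receive 38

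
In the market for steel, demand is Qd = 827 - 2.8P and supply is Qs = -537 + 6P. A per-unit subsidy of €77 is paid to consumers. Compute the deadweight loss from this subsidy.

Pre-subsidy: 827 - 2.8P = -537 + 6P gives P* = 155, Q* = 393.
With the rebate, buyers effectively pay Pb = Ps − 77, where Ps is the price sellers receive.
Demand in terms of Ps becomes Qd = 827 − 2.8(Ps − 77) = 1042.6 - 2.8Ps. Setting this equal to supply: 1042.6 - 2.8Ps = -537 + 6Ps, so Ps = 179.5.
Buyers pay Pb = 179.5 − 77 = 102.5; Q' = -537 + 6·179.5 = 540.
The subsidy expands output by 540 − 393 = 147 past the efficient level; on those units the gap between marginal cost and willingness to pay runs from 0 up to 77.
DWL = ½ × 77 × 147 = 5659.5.

Deadweight loss = €5659.5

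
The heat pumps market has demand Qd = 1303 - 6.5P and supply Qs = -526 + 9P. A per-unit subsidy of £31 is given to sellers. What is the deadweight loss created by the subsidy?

Pre-subsidy: 1303 - 6.5P = -526 + 9P gives P* = 118, Q* = 536.
With the subsidy, sellers receive Ps = Pb + 31 for each unit, where Pb is the price buyers pay.
Supply in terms of Pb becomes Qs = -526 + 9(Pb + 31) = -247 + 9Pb. Setting this equal to demand: 1303 - 6.5Pb = -247 + 9Pb, so Pb = 100.
Sellers receive Ps = 100 + 31 = 131; Q' = 1303 − 6.5·100 = 653.
The subsidy expands output by 653 − 536 = 117 past the efficient level; on those units the gap between marginal cost and willingness to pay runs from 0 up to 31.
DWL = ½ × 31 × 117 = 1813.5.

Deadweight loss = £1813.5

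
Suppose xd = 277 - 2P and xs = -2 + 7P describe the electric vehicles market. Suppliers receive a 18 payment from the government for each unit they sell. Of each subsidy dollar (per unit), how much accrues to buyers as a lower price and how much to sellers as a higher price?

Buyers gain 14 per unit; sellers gain 4 per unit

Pre-subsidy: 277 - 2P = -2 + 7P gives P* = 31, x* = 215.
With the subsidy, sellers receive Ps = Pb + 18 for each unit, where Pb is the price buyers pay.
Supply in terms of Pb becomes xs = -2 + 7(Pb + 18) = 124 + 7Pb. Setting this equal to demand: 277 - 2Pb = 124 + 7Pb, so Pb = 17.
Sellers receive Ps = 17 + 18 = 35; x' = 277 − 2·17 = 243.
Buyers' price falls by P* − Pb = 31 − 17 = 14; sellers' price rises by Ps − P* = 35 − 31 = 4.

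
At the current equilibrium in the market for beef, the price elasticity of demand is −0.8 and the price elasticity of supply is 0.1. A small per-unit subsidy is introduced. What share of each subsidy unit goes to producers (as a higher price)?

Producer share = 8/9

For a small subsidy around the equilibrium, the benefit split depends on the relative slopes, which at a point are proportional to the elasticities.
Buyer share = εs/(εs + |εd|) = 0.1/(0.1 + 0.8) = 1/9; seller share = |εd|/(εs + |εd|) = 8/9.
So producers capture 8/9 of the subsidy.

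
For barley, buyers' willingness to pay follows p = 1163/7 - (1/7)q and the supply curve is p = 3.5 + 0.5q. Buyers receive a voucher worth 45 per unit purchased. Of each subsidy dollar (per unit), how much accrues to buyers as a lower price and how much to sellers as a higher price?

Buyers gain 10 per unit; sellers gain 35 per unit

Pre-subsidy: 1163/7 - (1/7)q = 3.5 + 0.5q gives q* = 253 and p* = 130.
With the rebate, buyers effectively pay pb = ps − 45, where ps is the price sellers receive.
On the curves, pb = 1163/7 - (1/7)q and ps = 3.5 + 0.5q; the wedge ps − pb = 45 gives 3.5 + 0.5q − (1163/7 - (1/7)q) = 45, so q' = 323.
Then pb = 1163/7 − (1/7)·323 = 120 and ps = 3.5 + 0.5·323 = 165.
Buyers' price falls by p* − pb = 130 − 120 = 10; sellers' price rises by ps − p* = 165 − 130 = 35.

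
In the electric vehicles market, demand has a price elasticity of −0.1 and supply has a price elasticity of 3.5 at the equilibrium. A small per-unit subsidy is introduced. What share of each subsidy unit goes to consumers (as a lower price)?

Consumer share = 35/36

For a small subsidy around the equilibrium, the benefit split depends on the relative slopes, which at a point are proportional to the elasticities.
Buyer share = εs/(εs + |εd|) = 3.5/(3.5 + 0.1) = 35/36; seller share = |εd|/(εs + |εd|) = 1/36.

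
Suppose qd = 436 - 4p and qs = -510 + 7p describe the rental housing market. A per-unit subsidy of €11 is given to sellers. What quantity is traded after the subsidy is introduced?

q' = 120

Pre-subsidy: 436 - 4p = -510 + 7p gives p* = 86, q* = 92.
With the subsidy, sellers receive ps = pb + 11 for each unit, where pb is the price buyers pay.
Supply in terms of pb becomes qs = -510 + 7(pb + 11) = -433 + 7pb. Setting this equal to demand: 436 - 4pb = -433 + 7pb, so pb = 79.
Sellers receive ps = 79 + 11 = 90; q' = 436 − 4·79 = 120.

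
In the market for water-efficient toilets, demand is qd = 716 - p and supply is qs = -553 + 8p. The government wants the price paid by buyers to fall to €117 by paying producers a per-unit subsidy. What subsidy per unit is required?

Required subsidy s = €27 per unit

At a buyer price of 117, quantity demanded is 716 − 1·117 = 599.
Sellers supply 599 only when they receive ps with -553 + 8·ps = 599, i.e. ps = 144.
s = ps − pb = 144 − 117 = 27.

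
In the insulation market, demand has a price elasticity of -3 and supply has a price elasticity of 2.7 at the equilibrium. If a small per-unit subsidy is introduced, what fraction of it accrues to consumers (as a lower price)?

For a small subsidy around the equilibrium, the benefit split depends on the relative slopes, which at a point are proportional to the elasticities.
Buyer share = εs/(εs + |εd|) = 2.7/(2.7 + 3) = 9/19; seller share = |εd|/(εs + |εd|) = 10/19.

Consumer share = 9/19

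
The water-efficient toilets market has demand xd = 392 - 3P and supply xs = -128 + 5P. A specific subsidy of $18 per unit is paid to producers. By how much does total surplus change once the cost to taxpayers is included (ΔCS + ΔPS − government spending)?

Net change in total surplus = -$303.75

Pre-subsidy: 392 - 3P = -128 + 5P gives P* = 65, x* = 197.
With the subsidy, sellers receive Ps = Pb + 18 for each unit, where Pb is the price buyers pay.
Supply in terms of Pb becomes xs = -128 + 5(Pb + 18) = -38 + 5Pb. Setting this equal to demand: 392 - 3Pb = -38 + 5Pb, so Pb = 53.75.
Sellers receive Ps = 53.75 + 18 = 71.75; x' = 392 − 3·53.75 = 230.75.
ΔCS = ½(197 + 230.75)(65 − 53.75) = 2406.09375; ΔPS = ½(197 + 230.75)(71.75 − 65) = 1443.65625.
Government spending = 18 × 230.75 = 4153.5.
Net change = 2406.09375 + 1443.65625 − 4153.5 = -303.75. The loss equals the DWL triangle ½·18·33.75.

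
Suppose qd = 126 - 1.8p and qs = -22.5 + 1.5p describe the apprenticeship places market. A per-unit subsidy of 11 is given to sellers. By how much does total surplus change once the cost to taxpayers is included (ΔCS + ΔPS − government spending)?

Pre-subsidy: 126 - 1.8p = -22.5 + 1.5p gives p* = 45, q* = 45.
With the subsidy, sellers receive ps = pb + 11 for each unit, where pb is the price buyers pay.
Supply in terms of pb becomes qs = -22.5 + 1.5(pb + 11) = -6 + 1.5pb. Setting this equal to demand: 126 - 1.8pb = -6 + 1.5pb, so pb = 40.
Sellers receive ps = 40 + 11 = 51; q' = 126 − 1.8·40 = 54.
ΔCS = ½(45 + 54)(45 − 40) = 247.5; ΔPS = ½(45 + 54)(51 − 45) = 297.
Government spending = 11 × 54 = 594.
Net change = 247.5 + 297 − 594 = -49.5. The loss equals the DWL triangle ½·11·9.

Net change in total surplus = -49.5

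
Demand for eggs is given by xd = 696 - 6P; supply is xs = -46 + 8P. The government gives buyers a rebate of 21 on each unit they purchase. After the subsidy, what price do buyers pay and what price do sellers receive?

Pre-subsidy: 696 - 6P = -46 + 8P gives P* = 53, x* = 378.
With the rebate, buyers effectively pay Pb = Ps − 21, where Ps is the price sellers receive.
Demand in terms of Ps becomes xd = 696 − 6(Ps − 21) = 822 - 6Ps. Setting this equal to supply: 822 - 6Ps = -46 + 8Ps, so Ps = 62.
Buyers pay Pb = 62 − 21 = 41; x' = -46 + 8·62 = 450.

Buyers pay 41; sellers receive 62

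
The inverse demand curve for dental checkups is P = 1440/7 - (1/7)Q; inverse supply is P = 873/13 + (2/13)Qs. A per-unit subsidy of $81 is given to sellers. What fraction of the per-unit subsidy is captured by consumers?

Consumer share = 13/27

Pre-subsidy: 1440/7 - (1/7)Q = 873/13 + (2/13)Q gives Q* = 467 and P* = 139.
With the subsidy, sellers receive Ps = Pb + 81 for each unit, where Pb is the price buyers pay.
On the curves, Pb = 1440/7 - (1/7)Q and Ps = 873/13 + (2/13)Q; the wedge Ps − Pb = 81 gives 873/13 + (2/13)Q − (1440/7 - (1/7)Q) = 81, so Q' = 740.
Then Pb = 1440/7 − (1/7)·740 = 100 and Ps = 873/13 + (2/13)·740 = 181.
Buyers' price falls by P* − Pb = 139 − 100 = 39; sellers' price rises by Ps − P* = 181 − 139 = 42.
So consumers capture 39/81 = 13/27 of each unit of subsidy.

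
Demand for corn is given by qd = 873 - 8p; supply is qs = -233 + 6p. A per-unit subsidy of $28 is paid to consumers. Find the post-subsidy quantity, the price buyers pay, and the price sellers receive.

Pre-subsidy: 873 - 8p = -233 + 6p gives p* = 79, q* = 241.
With the rebate, buyers effectively pay pb = ps − 28, where ps is the price sellers receive.
Demand in terms of ps becomes qd = 873 − 8(ps − 28) = 1097 - 8ps. Setting this equal to supply: 1097 - 8ps = -233 + 6ps, so ps = 95.
Buyers pay pb = 95 − 28 = 67; q' = -233 + 6·95 = 337.

q' = 337; buyers pay $67; sellers receive $95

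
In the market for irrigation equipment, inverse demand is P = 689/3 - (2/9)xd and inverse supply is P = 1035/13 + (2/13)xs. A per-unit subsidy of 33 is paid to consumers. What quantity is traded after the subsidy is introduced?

Pre-subsidy: 689/3 - (2/9)x = 1035/13 + (2/13)x gives x* = 399 and P* = 141.
With the rebate, buyers effectively pay Pb = Ps − 33, where Ps is the price sellers receive.
On the curves, Pb = 689/3 - (2/9)x and Ps = 1035/13 + (2/13)x; the wedge Ps − Pb = 33 gives 1035/13 + (2/13)x − (689/3 - (2/9)x) = 33, so x' = 486.75.
Then Pb = 689/3 − (2/9)·486.75 = 121.5 and Ps = 1035/13 + (2/13)·486.75 = 154.5.

x' = 486.75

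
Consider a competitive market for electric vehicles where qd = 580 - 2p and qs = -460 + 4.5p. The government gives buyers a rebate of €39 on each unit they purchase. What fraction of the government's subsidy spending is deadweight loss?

Pre-subsidy: 580 - 2p = -460 + 4.5p gives p* = 160, q* = 260.
With the rebate, buyers effectively pay pb = ps − 39, where ps is the price sellers receive.
Demand in terms of ps becomes qd = 580 − 2(ps − 39) = 658 - 2ps. Setting this equal to supply: 658 - 2ps = -460 + 4.5ps, so ps = 172.
Buyers pay pb = 172 − 39 = 133; q' = -460 + 4.5·172 = 314.
ΔCS = ½(260 + 314)(160 − 133) = 7749; ΔPS = ½(260 + 314)(172 − 160) = 3444.
Government spending = 39 × 314 = 12246.
DWL = ½ × 39 × (314 − 260) = 1053; fraction = 1053 / 12246 = 27/314.

DWL / government spending = 27/314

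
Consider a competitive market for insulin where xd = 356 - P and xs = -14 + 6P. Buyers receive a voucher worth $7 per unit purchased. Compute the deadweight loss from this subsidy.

Pre-subsidy: 356 - P = -14 + 6P gives P* = 370/7, x* = 2122/7.
With the rebate, buyers effectively pay Pb = Ps − 7, where Ps is the price sellers receive.
Demand in terms of Ps becomes xd = 356 − 1(Ps − 7) = 363 - Ps. Setting this equal to supply: 363 - Ps = -14 + 6Ps, so Ps = 377/7.
Buyers pay Pb = 377/7 − 7 = 328/7; x' = -14 + 6·(377/7) = 2164/7.
The subsidy expands output by 2164/7 − 2122/7 = 6 past the efficient level; on those units the gap between marginal cost and willingness to pay runs from 0 up to 7.
DWL = ½ × 7 × 6 = 21.

Deadweight loss = $21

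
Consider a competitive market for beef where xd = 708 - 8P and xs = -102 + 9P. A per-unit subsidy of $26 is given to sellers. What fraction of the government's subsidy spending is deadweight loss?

DWL / government spending = 78/619

Pre-subsidy: 708 - 8P = -102 + 9P gives P* = 810/17, x* = 5556/17.
With the subsidy, sellers receive Ps = Pb + 26 for each unit, where Pb is the price buyers pay.
Supply in terms of Pb becomes xs = -102 + 9(Pb + 26) = 132 + 9Pb. Setting this equal to demand: 708 - 8Pb = 132 + 9Pb, so Pb = 576/17.
Sellers receive Ps = 576/17 + 26 = 1018/17; x' = 708 − 8·(576/17) = 7428/17.
ΔCS = ½(5556/17 + 7428/17)(810/17 − 576/17) = 1519128/289; ΔPS = ½(5556/17 + 7428/17)(1018/17 − 810/17) = 1350336/289.
Government spending = 26 × 7428/17 = 193128/17.
DWL = ½ × 26 × (7428/17 − 5556/17) = 24336/17; fraction = (24336/17) / (193128/17) = 78/619.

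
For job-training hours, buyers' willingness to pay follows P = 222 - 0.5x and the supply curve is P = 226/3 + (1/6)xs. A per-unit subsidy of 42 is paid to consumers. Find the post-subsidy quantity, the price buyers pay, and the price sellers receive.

x' = 283; buyers pay 80.5; sellers receive 122.5

Pre-subsidy: 222 - 0.5x = 226/3 + (1/6)x gives x* = 220 and P* = 112.
With the rebate, buyers effectively pay Pb = Ps − 42, where Ps is the price sellers receive.
On the curves, Pb = 222 - 0.5x and Ps = 226/3 + (1/6)x; the wedge Ps − Pb = 42 gives 226/3 + (1/6)x − (222 - 0.5x) = 42, so x' = 283.
Then Pb = 222 − 0.5·283 = 80.5 and Ps = 226/3 + (1/6)·283 = 122.5.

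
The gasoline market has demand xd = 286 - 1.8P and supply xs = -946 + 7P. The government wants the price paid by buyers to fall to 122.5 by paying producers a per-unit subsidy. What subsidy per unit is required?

At a buyer price of 122.5, quantity demanded is 286 − 1.8·122.5 = 65.5.
Sellers supply 65.5 only when they receive Ps with -946 + 7·Ps = 65.5, i.e. Ps = 144.5.
s = Ps − Pb = 144.5 − 122.5 = 22.

Required subsidy s = 22 per unit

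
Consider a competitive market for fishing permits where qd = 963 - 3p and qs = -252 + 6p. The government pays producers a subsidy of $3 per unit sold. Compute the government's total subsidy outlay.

Government cost = $1692

Pre-subsidy: 963 - 3p = -252 + 6p gives p* = 135, q* = 558.
With the subsidy, sellers receive ps = pb + 3 for each unit, where pb is the price buyers pay.
Supply in terms of pb becomes qs = -252 + 6(pb + 3) = -234 + 6pb. Setting this equal to demand: 963 - 3pb = -234 + 6pb, so pb = 133.
Sellers receive ps = 133 + 3 = 136; q' = 963 − 3·133 = 564.
Government outlay = subsidy × quantity = 3 × 564 = 1692.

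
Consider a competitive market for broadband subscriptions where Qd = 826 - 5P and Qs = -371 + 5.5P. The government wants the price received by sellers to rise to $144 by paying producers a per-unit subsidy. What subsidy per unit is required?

At a seller price of 144, quantity supplied is -371 + 5.5·144 = 421.
Buyers absorb 421 only when they pay Pb with 826 − 5·Pb = 421, i.e. Pb = 81.
s = Ps − Pb = 144 − 81 = 63.

Required subsidy s = $63 per unit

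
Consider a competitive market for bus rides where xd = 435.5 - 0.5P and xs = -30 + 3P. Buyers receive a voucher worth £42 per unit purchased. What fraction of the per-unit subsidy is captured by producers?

Producer share = 1/7

Pre-subsidy: 435.5 - 0.5P = -30 + 3P gives P* = 133, x* = 369.
With the rebate, buyers effectively pay Pb = Ps − 42, where Ps is the price sellers receive.
Demand in terms of Ps becomes xd = 435.5 − 0.5(Ps − 42) = 456.5 - 0.5Ps. Setting this equal to supply: 456.5 - 0.5Ps = -30 + 3Ps, so Ps = 139.
Buyers pay Pb = 139 − 42 = 97; x' = -30 + 3·139 = 387.
Buyers' price falls by P* − Pb = 133 − 97 = 36; sellers' price rises by Ps − P* = 139 − 133 = 6.
So producers capture 6/42 = 1/7 of each unit of subsidy.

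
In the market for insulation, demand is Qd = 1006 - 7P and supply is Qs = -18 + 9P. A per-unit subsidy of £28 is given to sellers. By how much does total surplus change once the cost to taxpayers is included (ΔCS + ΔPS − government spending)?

Pre-subsidy: 1006 - 7P = -18 + 9P gives P* = 64, Q* = 558.
With the subsidy, sellers receive Ps = Pb + 28 for each unit, where Pb is the price buyers pay.
Supply in terms of Pb becomes Qs = -18 + 9(Pb + 28) = 234 + 9Pb. Setting this equal to demand: 1006 - 7Pb = 234 + 9Pb, so Pb = 48.25.
Sellers receive Ps = 48.25 + 28 = 76.25; Q' = 1006 − 7·48.25 = 668.25.
ΔCS = ½(558 + 668.25)(64 − 48.25) = 9656.71875; ΔPS = ½(558 + 668.25)(76.25 − 64) = 7510.78125.
Government spending = 28 × 668.25 = 18711.
Net change = 9656.71875 + 7510.78125 − 18711 = -1543.5. The loss equals the DWL triangle ½·28·110.25.

Net change in total surplus = -£1543.5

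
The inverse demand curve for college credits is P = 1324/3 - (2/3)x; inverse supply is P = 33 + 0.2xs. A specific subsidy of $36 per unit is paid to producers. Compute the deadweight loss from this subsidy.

Pre-subsidy: 1324/3 - (2/3)x = 33 + 0.2x gives x* = 6125/13 and P* = 1654/13.
With the subsidy, sellers receive Ps = Pb + 36 for each unit, where Pb is the price buyers pay.
On the curves, Pb = 1324/3 - (2/3)x and Ps = 33 + 0.2x; the wedge Ps − Pb = 36 gives 33 + 0.2x − (1324/3 - (2/3)x) = 36, so x' = 6665/13.
Then Pb = 1324/3 − (2/3)·(6665/13) = 1294/13 and Ps = 33 + 0.2·(6665/13) = 1762/13.
The subsidy expands output by 6665/13 − 6125/13 = 540/13 past the efficient level; on those units the gap between marginal cost and willingness to pay runs from 0 up to 36.
DWL = ½ × 36 × 540/13 = 9720/13.

Deadweight loss = 9720/13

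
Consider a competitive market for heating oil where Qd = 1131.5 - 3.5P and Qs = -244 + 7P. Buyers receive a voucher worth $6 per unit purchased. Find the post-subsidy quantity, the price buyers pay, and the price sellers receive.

Pre-subsidy: 1131.5 - 3.5P = -244 + 7P gives P* = 131, Q* = 673.
With the rebate, buyers effectively pay Pb = Ps − 6, where Ps is the price sellers receive.
Demand in terms of Ps becomes Qd = 1131.5 − 3.5(Ps − 6) = 1152.5 - 3.5Ps. Setting this equal to supply: 1152.5 - 3.5Ps = -244 + 7Ps, so Ps = 133.
Buyers pay Pb = 133 − 6 = 127; Q' = -244 + 7·133 = 687.

Q' = 687; buyers pay $127; sellers receive $133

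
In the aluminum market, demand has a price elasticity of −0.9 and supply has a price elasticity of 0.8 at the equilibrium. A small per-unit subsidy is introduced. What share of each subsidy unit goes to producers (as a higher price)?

Producer share = 9/17

For a small subsidy around the equilibrium, the benefit split depends on the relative slopes, which at a point are proportional to the elasticities.
Buyer share = εs/(εs + |εd|) = 0.8/(0.8 + 0.9) = 8/17; seller share = |εd|/(εs + |εd|) = 9/17.
So producers capture 9/17 of the subsidy.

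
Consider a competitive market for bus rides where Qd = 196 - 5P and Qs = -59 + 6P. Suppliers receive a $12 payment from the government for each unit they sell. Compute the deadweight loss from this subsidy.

Deadweight loss = 2160/11

Pre-subsidy: 196 - 5P = -59 + 6P gives P* = 255/11, Q* = 881/11.
With the subsidy, sellers receive Ps = Pb + 12 for each unit, where Pb is the price buyers pay.
Supply in terms of Pb becomes Qs = -59 + 6(Pb + 12) = 13 + 6Pb. Setting this equal to demand: 196 - 5Pb = 13 + 6Pb, so Pb = 183/11.
Sellers receive Ps = 183/11 + 12 = 315/11; Q' = 196 − 5·(183/11) = 1241/11.
The subsidy expands output by 1241/11 − 881/11 = 360/11 past the efficient level; on those units the gap between marginal cost and willingness to pay runs from 0 up to 12.
DWL = ½ × 12 × 360/11 = 2160/11.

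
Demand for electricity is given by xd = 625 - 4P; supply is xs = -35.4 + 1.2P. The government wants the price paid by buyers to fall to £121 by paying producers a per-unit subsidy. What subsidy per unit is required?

Required subsidy s = £26 per unit

At a buyer price of 121, quantity demanded is 625 − 4·121 = 141.
Sellers supply 141 only when they receive Ps with -35.4 + 1.2·Ps = 141, i.e. Ps = 147.
s = Ps − Pb = 147 − 121 = 26.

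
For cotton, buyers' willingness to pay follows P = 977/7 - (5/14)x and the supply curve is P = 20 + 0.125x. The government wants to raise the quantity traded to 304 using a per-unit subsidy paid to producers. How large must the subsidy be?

Required subsidy s = 27 per unit

At x = 304, from the demand curve buyers pay Pb = 977/7 − (5/14)·304 = 31; from the supply curve sellers need Ps = 20 + 0.125·304 = 58.
The subsidy must fill the gap: s = Ps − Pb = 58 − 31 = 27.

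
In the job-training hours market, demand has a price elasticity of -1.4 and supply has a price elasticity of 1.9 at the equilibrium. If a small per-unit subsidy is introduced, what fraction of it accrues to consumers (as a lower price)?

Consumer share = 19/33

For a small subsidy around the equilibrium, the benefit split depends on the relative slopes, which at a point are proportional to the elasticities.
Buyer share = εs/(εs + |εd|) = 1.9/(1.9 + 1.4) = 19/33; seller share = |εd|/(εs + |εd|) = 14/33.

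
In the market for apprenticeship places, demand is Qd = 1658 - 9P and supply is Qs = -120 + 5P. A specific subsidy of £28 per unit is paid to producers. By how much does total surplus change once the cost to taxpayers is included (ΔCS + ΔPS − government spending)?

Net change in total surplus = -£1260

Pre-subsidy: 1658 - 9P = -120 + 5P gives P* = 127, Q* = 515.
With the subsidy, sellers receive Ps = Pb + 28 for each unit, where Pb is the price buyers pay.
Supply in terms of Pb becomes Qs = -120 + 5(Pb + 28) = 20 + 5Pb. Setting this equal to demand: 1658 - 9Pb = 20 + 5Pb, so Pb = 117.
Sellers receive Ps = 117 + 28 = 145; Q' = 1658 − 9·117 = 605.
ΔCS = ½(515 + 605)(127 − 117) = 5600; ΔPS = ½(515 + 605)(145 − 127) = 10080.
Government spending = 28 × 605 = 16940.
Net change = 5600 + 10080 − 16940 = -1260. The loss equals the DWL triangle ½·28·90.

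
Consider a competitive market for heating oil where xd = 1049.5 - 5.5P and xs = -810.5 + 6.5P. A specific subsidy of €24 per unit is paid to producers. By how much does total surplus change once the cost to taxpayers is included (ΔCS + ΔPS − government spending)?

Pre-subsidy: 1049.5 - 5.5P = -810.5 + 6.5P gives P* = 155, x* = 197.
With the subsidy, sellers receive Ps = Pb + 24 for each unit, where Pb is the price buyers pay.
Supply in terms of Pb becomes xs = -810.5 + 6.5(Pb + 24) = -654.5 + 6.5Pb. Setting this equal to demand: 1049.5 - 5.5Pb = -654.5 + 6.5Pb, so Pb = 142.
Sellers receive Ps = 142 + 24 = 166; x' = 1049.5 − 5.5·142 = 268.5.
ΔCS = ½(197 + 268.5)(155 − 142) = 3025.75; ΔPS = ½(197 + 268.5)(166 − 155) = 2560.25.
Government spending = 24 × 268.5 = 6444.
Net change = 3025.75 + 2560.25 − 6444 = -858. The loss equals the DWL triangle ½·24·71.5.

Net change in total surplus = -€858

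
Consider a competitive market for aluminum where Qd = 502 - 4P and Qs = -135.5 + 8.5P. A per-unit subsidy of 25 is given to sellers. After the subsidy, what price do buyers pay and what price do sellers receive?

Pre-subsidy: 502 - 4P = -135.5 + 8.5P gives P* = 51, Q* = 298.
With the subsidy, sellers receive Ps = Pb + 25 for each unit, where Pb is the price buyers pay.
Supply in terms of Pb becomes Qs = -135.5 + 8.5(Pb + 25) = 77 + 8.5Pb. Setting this equal to demand: 502 - 4Pb = 77 + 8.5Pb, so Pb = 34.
Sellers receive Ps = 34 + 25 = 59; Q' = 502 − 4·34 = 366.

Buyers pay 34; sellers receive 59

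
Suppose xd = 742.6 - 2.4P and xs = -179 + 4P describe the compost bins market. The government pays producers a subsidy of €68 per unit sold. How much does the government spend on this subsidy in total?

Government cost = €33932

Pre-subsidy: 742.6 - 2.4P = -179 + 4P gives P* = 144, x* = 397.
With the subsidy, sellers receive Ps = Pb + 68 for each unit, where Pb is the price buyers pay.
Supply in terms of Pb becomes xs = -179 + 4(Pb + 68) = 93 + 4Pb. Setting this equal to demand: 742.6 - 2.4Pb = 93 + 4Pb, so Pb = 101.5.
Sellers receive Ps = 101.5 + 68 = 169.5; x' = 742.6 − 2.4·101.5 = 499.
Government outlay = subsidy × quantity = 68 × 499 = 33932.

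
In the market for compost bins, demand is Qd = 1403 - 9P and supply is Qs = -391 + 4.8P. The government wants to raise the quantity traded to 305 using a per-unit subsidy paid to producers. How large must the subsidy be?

At Q = 305, invert demand for the buyer price: Pb = (1403 − 305)/9 = 122; invert supply for the seller price: Ps = (305 − (-391))/4.8 = 145.
The subsidy must fill the gap: s = Ps − Pb = 145 − 122 = 23.

Required subsidy s = 23 per unit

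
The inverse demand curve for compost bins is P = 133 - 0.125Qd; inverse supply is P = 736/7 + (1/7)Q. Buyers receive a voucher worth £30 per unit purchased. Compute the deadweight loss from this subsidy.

Deadweight loss = £1680

Pre-subsidy: 133 - 0.125Q = 736/7 + (1/7)Q gives Q* = 104 and P* = 120.
With the rebate, buyers effectively pay Pb = Ps − 30, where Ps is the price sellers receive.
On the curves, Pb = 133 - 0.125Q and Ps = 736/7 + (1/7)Q; the wedge Ps − Pb = 30 gives 736/7 + (1/7)Q − (133 - 0.125Q) = 30, so Q' = 216.
Then Pb = 133 − 0.125·216 = 106 and Ps = 736/7 + (1/7)·216 = 136.
The subsidy expands output by 216 − 104 = 112 past the efficient level; on those units the gap between marginal cost and willingness to pay runs from 0 up to 30.
DWL = ½ × 30 × 112 = 1680.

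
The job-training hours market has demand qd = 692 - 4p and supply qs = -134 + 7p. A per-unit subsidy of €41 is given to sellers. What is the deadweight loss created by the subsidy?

Deadweight loss = 23534/11

Pre-subsidy: 692 - 4p = -134 + 7p gives p* = 826/11, q* = 4308/11.
With the subsidy, sellers receive ps = pb + 41 for each unit, where pb is the price buyers pay.
Supply in terms of pb becomes qs = -134 + 7(pb + 41) = 153 + 7pb. Setting this equal to demand: 692 - 4pb = 153 + 7pb, so pb = 49.
Sellers receive ps = 49 + 41 = 90; q' = 692 − 4·49 = 496.
The subsidy expands output by 496 − 4308/11 = 1148/11 past the efficient level; on those units the gap between marginal cost and willingness to pay runs from 0 up to 41.
DWL = ½ × 41 × 1148/11 = 23534/11.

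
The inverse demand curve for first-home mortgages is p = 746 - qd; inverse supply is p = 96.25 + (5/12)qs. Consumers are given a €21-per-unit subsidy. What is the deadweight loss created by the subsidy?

Pre-subsidy: 746 - q = 96.25 + (5/12)q gives q* = 7797/17 and p* = 4885/17.
With the rebate, buyers effectively pay pb = ps − 21, where ps is the price sellers receive.
On the curves, pb = 746 - q and ps = 96.25 + (5/12)q; the wedge ps − pb = 21 gives 96.25 + (5/12)q − (746 - q) = 21, so q' = 8049/17.
Then pb = 746 − 1·(8049/17) = 4633/17 and ps = 96.25 + (5/12)·(8049/17) = 4990/17.
The subsidy expands output by 8049/17 − 7797/17 = 252/17 past the efficient level; on those units the gap between marginal cost and willingness to pay runs from 0 up to 21.
DWL = ½ × 21 × 252/17 = 2646/17.

Deadweight loss = 2646/17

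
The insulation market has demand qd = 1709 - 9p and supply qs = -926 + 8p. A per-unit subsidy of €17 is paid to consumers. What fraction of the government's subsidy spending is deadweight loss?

DWL / government spending = 18/193

Pre-subsidy: 1709 - 9p = -926 + 8p gives p* = 155, q* = 314.
With the rebate, buyers effectively pay pb = ps − 17, where ps is the price sellers receive.
Demand in terms of ps becomes qd = 1709 − 9(ps − 17) = 1862 - 9ps. Setting this equal to supply: 1862 - 9ps = -926 + 8ps, so ps = 164.
Buyers pay pb = 164 − 17 = 147; q' = -926 + 8·164 = 386.
ΔCS = ½(314 + 386)(155 − 147) = 2800; ΔPS = ½(314 + 386)(164 − 155) = 3150.
Government spending = 17 × 386 = 6562.
DWL = ½ × 17 × (386 − 314) = 612; fraction = 612 / 6562 = 18/193.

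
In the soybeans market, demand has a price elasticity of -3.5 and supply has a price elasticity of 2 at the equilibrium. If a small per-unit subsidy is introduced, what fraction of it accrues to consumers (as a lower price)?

Consumer share = 4/11

For a small subsidy around the equilibrium, the benefit split depends on the relative slopes, which at a point are proportional to the elasticities.
Buyer share = εs/(εs + |εd|) = 2/(2 + 3.5) = 4/11; seller share = |εd|/(εs + |εd|) = 7/11.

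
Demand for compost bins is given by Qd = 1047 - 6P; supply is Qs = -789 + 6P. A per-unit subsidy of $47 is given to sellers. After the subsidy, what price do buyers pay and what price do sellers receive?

Buyers pay $129.5; sellers receive $176.5

Pre-subsidy: 1047 - 6P = -789 + 6P gives P* = 153, Q* = 129.
With the subsidy, sellers receive Ps = Pb + 47 for each unit, where Pb is the price buyers pay.
Supply in terms of Pb becomes Qs = -789 + 6(Pb + 47) = -507 + 6Pb. Setting this equal to demand: 1047 - 6Pb = -507 + 6Pb, so Pb = 129.5.
Sellers receive Ps = 129.5 + 47 = 176.5; Q' = 1047 − 6·129.5 = 270.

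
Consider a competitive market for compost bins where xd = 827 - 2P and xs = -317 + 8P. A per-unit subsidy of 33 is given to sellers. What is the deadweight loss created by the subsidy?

Pre-subsidy: 827 - 2P = -317 + 8P gives P* = 114.4, x* = 598.2.
With the subsidy, sellers receive Ps = Pb + 33 for each unit, where Pb is the price buyers pay.
Supply in terms of Pb becomes xs = -317 + 8(Pb + 33) = -53 + 8Pb. Setting this equal to demand: 827 - 2Pb = -53 + 8Pb, so Pb = 88.
Sellers receive Ps = 88 + 33 = 121; x' = 827 − 2·88 = 651.
The subsidy expands output by 651 − 598.2 = 52.8 past the efficient level; on those units the gap between marginal cost and willingness to pay runs from 0 up to 33.
DWL = ½ × 33 × 52.8 = 871.2.

Deadweight loss = 871.2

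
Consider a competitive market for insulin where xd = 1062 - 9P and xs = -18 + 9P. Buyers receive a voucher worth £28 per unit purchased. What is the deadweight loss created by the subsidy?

Pre-subsidy: 1062 - 9P = -18 + 9P gives P* = 60, x* = 522.
With the rebate, buyers effectively pay Pb = Ps − 28, where Ps is the price sellers receive.
Demand in terms of Ps becomes xd = 1062 − 9(Ps − 28) = 1314 - 9Ps. Setting this equal to supply: 1314 - 9Ps = -18 + 9Ps, so Ps = 74.
Buyers pay Pb = 74 − 28 = 46; x' = -18 + 9·74 = 648.
The subsidy expands output by 648 − 522 = 126 past the efficient level; on those units the gap between marginal cost and willingness to pay runs from 0 up to 28.
DWL = ½ × 28 × 126 = 1764.

Deadweight loss = £1764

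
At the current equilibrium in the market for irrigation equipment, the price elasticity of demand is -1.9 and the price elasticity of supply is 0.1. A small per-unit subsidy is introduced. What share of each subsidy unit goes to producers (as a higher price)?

Producer share = 0.95

For a small subsidy around the equilibrium, the benefit split depends on the relative slopes, which at a point are proportional to the elasticities.
Buyer share = εs/(εs + |εd|) = 0.1/(0.1 + 1.9) = 0.05; seller share = |εd|/(εs + |εd|) = 0.95.
So producers capture 0.95 of the subsidy.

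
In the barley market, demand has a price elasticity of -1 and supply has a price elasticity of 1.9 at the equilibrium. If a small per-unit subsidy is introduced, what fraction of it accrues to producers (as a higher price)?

Producer share = 10/29

For a small subsidy around the equilibrium, the benefit split depends on the relative slopes, which at a point are proportional to the elasticities.
Buyer share = εs/(εs + |εd|) = 1.9/(1.9 + 1) = 19/29; seller share = |εd|/(εs + |εd|) = 10/29.
So producers capture 10/29 of the subsidy.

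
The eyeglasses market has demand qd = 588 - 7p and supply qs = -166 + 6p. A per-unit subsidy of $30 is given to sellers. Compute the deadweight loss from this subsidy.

Pre-subsidy: 588 - 7p = -166 + 6p gives p* = 58, q* = 182.
With the subsidy, sellers receive ps = pb + 30 for each unit, where pb is the price buyers pay.
Supply in terms of pb becomes qs = -166 + 6(pb + 30) = 14 + 6pb. Setting this equal to demand: 588 - 7pb = 14 + 6pb, so pb = 574/13.
Sellers receive ps = 574/13 + 30 = 964/13; q' = 588 − 7·(574/13) = 3626/13.
The subsidy expands output by 3626/13 − 182 = 1260/13 past the efficient level; on those units the gap between marginal cost and willingness to pay runs from 0 up to 30.
DWL = ½ × 30 × 1260/13 = 18900/13.

Deadweight loss = 18900/13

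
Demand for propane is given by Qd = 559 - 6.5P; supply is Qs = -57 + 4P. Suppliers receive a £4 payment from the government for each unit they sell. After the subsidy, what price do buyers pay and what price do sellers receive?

Pre-subsidy: 559 - 6.5P = -57 + 4P gives P* = 176/3, Q* = 533/3.
With the subsidy, sellers receive Ps = Pb + 4 for each unit, where Pb is the price buyers pay.
Supply in terms of Pb becomes Qs = -57 + 4(Pb + 4) = -41 + 4Pb. Setting this equal to demand: 559 - 6.5Pb = -41 + 4Pb, so Pb = 400/7.
Sellers receive Ps = 400/7 + 4 = 428/7; Q' = 559 − 6.5·(400/7) = 1313/7.

Buyers pay 400/7; sellers receive 428/7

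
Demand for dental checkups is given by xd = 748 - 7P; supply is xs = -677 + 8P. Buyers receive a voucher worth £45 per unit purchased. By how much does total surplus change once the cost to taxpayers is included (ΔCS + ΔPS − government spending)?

Net change in total surplus = -£3780

Pre-subsidy: 748 - 7P = -677 + 8P gives P* = 95, x* = 83.
With the rebate, buyers effectively pay Pb = Ps − 45, where Ps is the price sellers receive.
Demand in terms of Ps becomes xd = 748 − 7(Ps − 45) = 1063 - 7Ps. Setting this equal to supply: 1063 - 7Ps = -677 + 8Ps, so Ps = 116.
Buyers pay Pb = 116 − 45 = 71; x' = -677 + 8·116 = 251.
ΔCS = ½(83 + 251)(95 − 71) = 4008; ΔPS = ½(83 + 251)(116 − 95) = 3507.
Government spending = 45 × 251 = 11295.
Net change = 4008 + 3507 − 11295 = -3780. The loss equals the DWL triangle ½·45·168.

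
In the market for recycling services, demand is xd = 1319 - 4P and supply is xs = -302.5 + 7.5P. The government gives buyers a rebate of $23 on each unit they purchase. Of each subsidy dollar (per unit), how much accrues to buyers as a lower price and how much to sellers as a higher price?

Pre-subsidy: 1319 - 4P = -302.5 + 7.5P gives P* = 141, x* = 755.
With the rebate, buyers effectively pay Pb = Ps − 23, where Ps is the price sellers receive.
Demand in terms of Ps becomes xd = 1319 − 4(Ps − 23) = 1411 - 4Ps. Setting this equal to supply: 1411 - 4Ps = -302.5 + 7.5Ps, so Ps = 149.
Buyers pay Pb = 149 − 23 = 126; x' = -302.5 + 7.5·149 = 815.
Buyers' price falls by P* − Pb = 141 − 126 = 15; sellers' price rises by Ps − P* = 149 − 141 = 8.

Buyers gain $15 per unit; sellers gain $8 per unit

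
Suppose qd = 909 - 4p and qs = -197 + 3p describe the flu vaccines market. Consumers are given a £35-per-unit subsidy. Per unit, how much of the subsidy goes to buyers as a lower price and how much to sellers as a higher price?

Pre-subsidy: 909 - 4p = -197 + 3p gives p* = 158, q* = 277.
With the rebate, buyers effectively pay pb = ps − 35, where ps is the price sellers receive.
Demand in terms of ps becomes qd = 909 − 4(ps − 35) = 1049 - 4ps. Setting this equal to supply: 1049 - 4ps = -197 + 3ps, so ps = 178.
Buyers pay pb = 178 − 35 = 143; q' = -197 + 3·178 = 337.
Buyers' price falls by p* − pb = 158 − 143 = 15; sellers' price rises by ps − p* = 178 − 158 = 20.

Buyers gain £15 per unit; sellers gain £20 per unit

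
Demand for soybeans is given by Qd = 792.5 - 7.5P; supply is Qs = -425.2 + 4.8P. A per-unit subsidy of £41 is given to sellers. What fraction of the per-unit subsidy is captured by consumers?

Pre-subsidy: 792.5 - 7.5P = -425.2 + 4.8P gives P* = 99, Q* = 50.
With the subsidy, sellers receive Ps = Pb + 41 for each unit, where Pb is the price buyers pay.
Supply in terms of Pb becomes Qs = -425.2 + 4.8(Pb + 41) = -228.4 + 4.8Pb. Setting this equal to demand: 792.5 - 7.5Pb = -228.4 + 4.8Pb, so Pb = 83.
Sellers receive Ps = 83 + 41 = 124; Q' = 792.5 − 7.5·83 = 170.
Buyers' price falls by P* − Pb = 99 − 83 = 16; sellers' price rises by Ps − P* = 124 − 99 = 25.
So consumers capture 16/41 = 16/41 of each unit of subsidy.

Consumer share = 16/41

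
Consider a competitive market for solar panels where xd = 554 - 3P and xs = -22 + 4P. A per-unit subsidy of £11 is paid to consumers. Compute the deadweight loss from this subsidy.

Pre-subsidy: 554 - 3P = -22 + 4P gives P* = 576/7, x* = 2150/7.
With the rebate, buyers effectively pay Pb = Ps − 11, where Ps is the price sellers receive.
Demand in terms of Ps becomes xd = 554 − 3(Ps − 11) = 587 - 3Ps. Setting this equal to supply: 587 - 3Ps = -22 + 4Ps, so Ps = 87.
Buyers pay Pb = 87 − 11 = 76; x' = -22 + 4·87 = 326.
The subsidy expands output by 326 − 2150/7 = 132/7 past the efficient level; on those units the gap between marginal cost and willingness to pay runs from 0 up to 11.
DWL = ½ × 11 × 132/7 = 726/7.

Deadweight loss = 726/7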